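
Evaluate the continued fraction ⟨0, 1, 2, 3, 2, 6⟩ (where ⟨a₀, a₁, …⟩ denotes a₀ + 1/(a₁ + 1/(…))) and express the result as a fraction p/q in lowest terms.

103/148

Collapse the nested fraction from the inside out:
Start with 6.
2 + 1/(6/1) = 2 + 1/6 = 13/6
3 + 1/(13/6) = 3 + 6/13 = 45/13
2 + 1/(45/13) = 2 + 13/45 = 103/45
1 + 1/(103/45) = 1 + 45/103 = 148/103
0 + 1/(148/103) = 0 + 103/148 = 103/148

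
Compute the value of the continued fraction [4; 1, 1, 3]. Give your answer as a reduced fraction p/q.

32/7

Work from the innermost term outward:
Start with 3.
1 + 1/(3/1) = 1 + 1/3 = 4/3
1 + 1/(4/3) = 1 + 3/4 = 7/4
4 + 1/(7/4) = 4 + 4/7 = 32/7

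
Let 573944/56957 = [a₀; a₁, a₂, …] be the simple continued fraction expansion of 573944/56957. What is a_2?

573944 = 10·56957 + 4374, so a_0 = 10
56957 = 13·4374 + 95, so a_1 = 13
4374 = 46·95 + 4, so a_2 = 46

46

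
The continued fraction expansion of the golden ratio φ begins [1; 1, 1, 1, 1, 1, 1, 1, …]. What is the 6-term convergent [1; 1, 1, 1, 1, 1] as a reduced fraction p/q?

13/8

Start with 1.
1 + 1/(1/1) = 1 + 1/1 = 2/1
1 + 1/(2/1) = 1 + 1/2 = 3/2
1 + 1/(3/2) = 1 + 2/3 = 5/3
1 + 1/(5/3) = 1 + 3/5 = 8/5
1 + 1/(8/5) = 1 + 5/8 = 13/8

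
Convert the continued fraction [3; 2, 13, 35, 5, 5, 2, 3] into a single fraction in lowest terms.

Start with 3.
2 + 1/(3/1) = 2 + 1/3 = 7/3
5 + 1/(7/3) = 5 + 3/7 = 38/7
5 + 1/(38/7) = 5 + 7/38 = 197/38
35 + 1/(197/38) = 35 + 38/197 = 6933/197
13 + 1/(6933/197) = 13 + 197/6933 = 90326/6933
2 + 1/(90326/6933) = 2 + 6933/90326 = 187585/90326
3 + 1/(187585/90326) = 3 + 90326/187585 = 653081/187585

653081/187585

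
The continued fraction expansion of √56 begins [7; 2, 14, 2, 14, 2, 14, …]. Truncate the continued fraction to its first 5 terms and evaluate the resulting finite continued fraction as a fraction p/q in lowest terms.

6503/869

a_0 = 7: 7/1
a_1 = 2: 15/2
a_2 = 14: 217/29
a_3 = 2: 449/60
a_4 = 14: 6503/869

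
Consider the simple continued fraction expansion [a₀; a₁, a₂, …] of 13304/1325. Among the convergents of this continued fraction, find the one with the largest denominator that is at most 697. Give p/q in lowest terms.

List convergents until the denominator exceeds the bound:
a_0 = 10: 10/1  (≤ bound)
a_1 = 24: 241/24  (≤ bound)
a_2 = 1: 251/25  (≤ bound)
a_3 = 1: 492/49  (≤ bound)
a_4 = 6: 3203/319  (≤ bound)
a_5 = 4: 13304/1325  (> 697, stop)

3203/319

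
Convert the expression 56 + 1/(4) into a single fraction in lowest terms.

225/4

a_0 = 56: 56/1
a_1 = 4: 225/4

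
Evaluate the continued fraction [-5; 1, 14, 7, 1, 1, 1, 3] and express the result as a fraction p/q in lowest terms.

-5168/1271

Starting at the tail and folding back:
Start with 3.
1 + 1/(3/1) = 1 + 1/3 = 4/3
1 + 1/(4/3) = 1 + 3/4 = 7/4
1 + 1/(7/4) = 1 + 4/7 = 11/7
7 + 1/(11/7) = 7 + 7/11 = 84/11
14 + 1/(84/11) = 14 + 11/84 = 1187/84
1 + 1/(1187/84) = 1 + 84/1187 = 1271/1187
-5 + 1/(1271/1187) = -5 + 1187/1271 = -5168/1271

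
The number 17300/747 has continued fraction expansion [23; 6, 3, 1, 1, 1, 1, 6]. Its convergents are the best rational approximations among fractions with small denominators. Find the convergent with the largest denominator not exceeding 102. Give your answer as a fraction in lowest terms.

a_0 = 23: 23/1  (≤ bound)
a_1 = 6: 139/6  (≤ bound)
a_2 = 3: 440/19  (≤ bound)
a_3 = 1: 579/25  (≤ bound)
a_4 = 1: 1019/44  (≤ bound)
a_5 = 1: 1598/69  (≤ bound)
a_6 = 1: 2617/113  (> 102, stop)

1598/69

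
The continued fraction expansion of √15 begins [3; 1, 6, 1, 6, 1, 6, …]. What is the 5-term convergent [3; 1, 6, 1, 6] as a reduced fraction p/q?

Compute successive convergents:
a_0 = 3: 3/1
a_1 = 1: 4/1
a_2 = 6: 27/7
a_3 = 1: 31/8
a_4 = 6: 213/55

213/55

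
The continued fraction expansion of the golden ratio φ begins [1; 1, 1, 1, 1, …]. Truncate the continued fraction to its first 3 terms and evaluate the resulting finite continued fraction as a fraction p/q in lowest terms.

a_0 = 1: 1/1
a_1 = 1: 2/1
a_2 = 1: 3/2

3/2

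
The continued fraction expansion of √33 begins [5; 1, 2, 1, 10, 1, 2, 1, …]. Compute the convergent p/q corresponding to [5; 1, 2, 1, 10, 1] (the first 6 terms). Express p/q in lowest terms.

Start with 1.
10 + 1/(1/1) = 10 + 1/1 = 11/1
1 + 1/(11/1) = 1 + 1/11 = 12/11
2 + 1/(12/11) = 2 + 11/12 = 35/12
1 + 1/(35/12) = 1 + 12/35 = 47/35
5 + 1/(47/35) = 5 + 35/47 = 270/47

270/47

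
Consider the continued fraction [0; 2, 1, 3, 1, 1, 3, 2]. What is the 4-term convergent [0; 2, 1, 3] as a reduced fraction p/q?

4/11

Work from the innermost term outward:
Start with 3.
1 + 1/(3/1) = 1 + 1/3 = 4/3
2 + 1/(4/3) = 2 + 3/4 = 11/4
0 + 1/(11/4) = 0 + 4/11 = 4/11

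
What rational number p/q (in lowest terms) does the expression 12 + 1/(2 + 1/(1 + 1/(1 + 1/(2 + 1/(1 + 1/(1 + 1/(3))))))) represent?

Collapse the nested fraction from the inside out:
Start with 3.
1 + 1/(3/1) = 1 + 1/3 = 4/3
1 + 1/(4/3) = 1 + 3/4 = 7/4
2 + 1/(7/4) = 2 + 4/7 = 18/7
1 + 1/(18/7) = 1 + 7/18 = 25/18
1 + 1/(25/18) = 1 + 18/25 = 43/25
2 + 1/(43/25) = 2 + 25/43 = 111/43
12 + 1/(111/43) = 12 + 43/111 = 1375/111

1375/111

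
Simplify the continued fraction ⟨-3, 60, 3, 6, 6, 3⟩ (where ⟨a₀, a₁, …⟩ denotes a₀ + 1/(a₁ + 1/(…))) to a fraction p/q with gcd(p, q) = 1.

Build up convergents one term at a time:
a_0 = -3: -3/1
a_1 = 60: -179/60
a_2 = 3: -540/181
a_3 = 6: -3419/1146
a_4 = 6: -21054/7057
a_5 = 3: -66581/22317

-66581/22317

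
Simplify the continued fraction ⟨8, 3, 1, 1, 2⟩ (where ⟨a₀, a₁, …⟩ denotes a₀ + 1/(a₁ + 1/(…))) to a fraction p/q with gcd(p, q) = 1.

149/18

Use the convergent recurrence hₖ = aₖ·hₖ₋₁ + hₖ₋₂ (and likewise for the denominators kₖ):
a_0 = 8: 8/1
a_1 = 3: 25/3
a_2 = 1: 33/4
a_3 = 1: 58/7
a_4 = 2: 149/18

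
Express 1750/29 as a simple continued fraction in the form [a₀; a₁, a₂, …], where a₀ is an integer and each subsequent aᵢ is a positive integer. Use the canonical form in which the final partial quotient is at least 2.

1750 ÷ 29 → quotient 60, remainder 10
29 ÷ 10 → quotient 2, remainder 9
10 ÷ 9 → quotient 1, remainder 1
9 ÷ 1 → quotient 9, remainder 0

[60; 2, 1, 9]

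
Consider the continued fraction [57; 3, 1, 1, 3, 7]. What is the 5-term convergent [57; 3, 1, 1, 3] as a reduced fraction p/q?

a_0 = 57: 57/1
a_1 = 3: 172/3
a_2 = 1: 229/4
a_3 = 1: 401/7
a_4 = 3: 1432/25

1432/25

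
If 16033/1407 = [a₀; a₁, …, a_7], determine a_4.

⌊16033/1407⌋ = 11, remainder 556
⌊1407/556⌋ = 2, remainder 295
⌊556/295⌋ = 1, remainder 261
⌊295/261⌋ = 1, remainder 34
⌊261/34⌋ = 7, remainder 23

7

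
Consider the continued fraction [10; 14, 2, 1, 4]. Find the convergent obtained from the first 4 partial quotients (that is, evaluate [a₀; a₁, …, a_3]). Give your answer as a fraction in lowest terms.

Compute successive convergents:
a_0 = 10: 10/1
a_1 = 14: 141/14
a_2 = 2: 292/29
a_3 = 1: 433/43

433/43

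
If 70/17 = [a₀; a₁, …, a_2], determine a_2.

2

Apply division with remainder until the remainder is 0:
⌊70/17⌋ = 4, remainder 2
⌊17/2⌋ = 8, remainder 1
⌊2/1⌋ = 2, remainder 0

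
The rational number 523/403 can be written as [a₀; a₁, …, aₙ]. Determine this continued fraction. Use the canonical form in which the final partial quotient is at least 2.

[1; 3, 2, 1, 3, 1, 3, 2]

⌊523/403⌋ = 1, remainder 120
⌊403/120⌋ = 3, remainder 43
⌊120/43⌋ = 2, remainder 34
⌊43/34⌋ = 1, remainder 9
⌊34/9⌋ = 3, remainder 7
⌊9/7⌋ = 1, remainder 2
⌊7/2⌋ = 3, remainder 1
⌊2/1⌋ = 2, remainder 0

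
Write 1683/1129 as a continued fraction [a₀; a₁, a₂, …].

[1; 2, 26, 2, 1, 1, 1, 2]

Run the Euclidean algorithm, recording each quotient:
1683 ÷ 1129 → quotient 1, remainder 554
1129 ÷ 554 → quotient 2, remainder 21
554 ÷ 21 → quotient 26, remainder 8
21 ÷ 8 → quotient 2, remainder 5
8 ÷ 5 → quotient 1, remainder 3
5 ÷ 3 → quotient 1, remainder 2
3 ÷ 2 → quotient 1, remainder 1
2 ÷ 1 → quotient 2, remainder 0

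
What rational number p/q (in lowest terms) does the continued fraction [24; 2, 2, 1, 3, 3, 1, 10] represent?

29186/1195

Work from the innermost term outward:
Start with 10.
1 + 1/(10/1) = 1 + 1/10 = 11/10
3 + 1/(11/10) = 3 + 10/11 = 43/11
3 + 1/(43/11) = 3 + 11/43 = 140/43
1 + 1/(140/43) = 1 + 43/140 = 183/140
2 + 1/(183/140) = 2 + 140/183 = 506/183
2 + 1/(506/183) = 2 + 183/506 = 1195/506
24 + 1/(1195/506) = 24 + 506/1195 = 29186/1195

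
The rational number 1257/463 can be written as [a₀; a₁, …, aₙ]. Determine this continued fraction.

[2; 1, 2, 1, 1, 32, 2]

⌊1257/463⌋ = 2, remainder 331
⌊463/331⌋ = 1, remainder 132
⌊331/132⌋ = 2, remainder 67
⌊132/67⌋ = 1, remainder 65
⌊67/65⌋ = 1, remainder 2
⌊65/2⌋ = 32, remainder 1
⌊2/1⌋ = 2, remainder 0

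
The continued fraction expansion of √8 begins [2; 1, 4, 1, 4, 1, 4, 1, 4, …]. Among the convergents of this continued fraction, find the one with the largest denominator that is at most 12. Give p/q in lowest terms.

List convergents until the denominator exceeds the bound:
a_0 = 2: 2/1  (≤ bound)
a_1 = 1: 3/1  (≤ bound)
a_2 = 4: 14/5  (≤ bound)
a_3 = 1: 17/6  (≤ bound)
a_4 = 4: 82/29  (> 12, stop)

17/6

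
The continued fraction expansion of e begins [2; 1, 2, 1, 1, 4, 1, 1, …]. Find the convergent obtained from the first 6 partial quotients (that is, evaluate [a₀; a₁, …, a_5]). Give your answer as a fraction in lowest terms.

87/32

Collapse the nested fraction from the inside out:
Start with 4.
1 + 1/(4/1) = 1 + 1/4 = 5/4
1 + 1/(5/4) = 1 + 4/5 = 9/5
2 + 1/(9/5) = 2 + 5/9 = 23/9
1 + 1/(23/9) = 1 + 9/23 = 32/23
2 + 1/(32/23) = 2 + 23/32 = 87/32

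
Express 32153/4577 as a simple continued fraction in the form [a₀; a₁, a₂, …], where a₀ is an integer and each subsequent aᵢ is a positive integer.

⌊32153/4577⌋ = 7, remainder 114
⌊4577/114⌋ = 40, remainder 17
⌊114/17⌋ = 6, remainder 12
⌊17/12⌋ = 1, remainder 5
⌊12/5⌋ = 2, remainder 2
⌊5/2⌋ = 2, remainder 1
⌊2/1⌋ = 2, remainder 0

[7; 40, 6, 1, 2, 2, 2]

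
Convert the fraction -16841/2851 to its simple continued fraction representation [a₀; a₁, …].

[-6; 10, 1, 3, 7, 9]

Apply division with remainder until the remainder is 0:
⌊-16841/2851⌋ = -6, remainder 265
⌊2851/265⌋ = 10, remainder 201
⌊265/201⌋ = 1, remainder 64
⌊201/64⌋ = 3, remainder 9
⌊64/9⌋ = 7, remainder 1
⌊9/1⌋ = 9, remainder 0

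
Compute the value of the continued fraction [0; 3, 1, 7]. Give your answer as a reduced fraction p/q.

a_0 = 0: 0/1
a_1 = 3: 1/3
a_2 = 1: 1/4
a_3 = 7: 8/31

8/31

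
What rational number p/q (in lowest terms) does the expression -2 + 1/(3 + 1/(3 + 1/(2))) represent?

Start with 2.
3 + 1/(2/1) = 3 + 1/2 = 7/2
3 + 1/(7/2) = 3 + 2/7 = 23/7
-2 + 1/(23/7) = -2 + 7/23 = -39/23

-39/23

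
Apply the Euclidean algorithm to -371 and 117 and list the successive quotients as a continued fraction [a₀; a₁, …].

[-4; 1, 4, 1, 5, 1, 2]

-371 = -4·117 + 97, so a_0 = -4
117 = 1·97 + 20, so a_1 = 1
97 = 4·20 + 17, so a_2 = 4
20 = 1·17 + 3, so a_3 = 1
17 = 5·3 + 2, so a_4 = 5
3 = 1·2 + 1, so a_5 = 1
2 = 2·1 + 0, so a_6 = 2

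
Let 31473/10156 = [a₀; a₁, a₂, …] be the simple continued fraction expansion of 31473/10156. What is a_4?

Apply division with remainder until the remainder is 0:
⌊31473/10156⌋ = 3, remainder 1005
⌊10156/1005⌋ = 10, remainder 106
⌊1005/106⌋ = 9, remainder 51
⌊106/51⌋ = 2, remainder 4
⌊51/4⌋ = 12, remainder 3

12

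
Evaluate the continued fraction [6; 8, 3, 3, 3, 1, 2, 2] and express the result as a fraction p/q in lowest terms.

14279/2333

Compute successive convergents:
a_0 = 6: 6/1
a_1 = 8: 49/8
a_2 = 3: 153/25
a_3 = 3: 508/83
a_4 = 3: 1677/274
a_5 = 1: 2185/357
a_6 = 2: 6047/988
a_7 = 2: 14279/2333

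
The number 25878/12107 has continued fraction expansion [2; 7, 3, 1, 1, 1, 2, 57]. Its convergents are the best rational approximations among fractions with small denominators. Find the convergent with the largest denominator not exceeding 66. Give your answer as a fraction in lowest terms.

List convergents until the denominator exceeds the bound:
a_0 = 2: 2/1  (≤ bound)
a_1 = 7: 15/7  (≤ bound)
a_2 = 3: 47/22  (≤ bound)
a_3 = 1: 62/29  (≤ bound)
a_4 = 1: 109/51  (≤ bound)
a_5 = 1: 171/80  (> 66, stop)

109/51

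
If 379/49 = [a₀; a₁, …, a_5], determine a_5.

Run the Euclidean algorithm, recording each quotient:
⌊379/49⌋ = 7, remainder 36
⌊49/36⌋ = 1, remainder 13
⌊36/13⌋ = 2, remainder 10
⌊13/10⌋ = 1, remainder 3
⌊10/3⌋ = 3, remainder 1
⌊3/1⌋ = 3, remainder 0

3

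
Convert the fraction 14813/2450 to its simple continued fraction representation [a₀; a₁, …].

⌊14813/2450⌋ = 6, remainder 113
⌊2450/113⌋ = 21, remainder 77
⌊113/77⌋ = 1, remainder 36
⌊77/36⌋ = 2, remainder 5
⌊36/5⌋ = 7, remainder 1
⌊5/1⌋ = 5, remainder 0

[6; 21, 1, 2, 7, 5]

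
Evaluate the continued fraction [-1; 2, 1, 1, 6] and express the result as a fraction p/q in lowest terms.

Use the convergent recurrence hₖ = aₖ·hₖ₋₁ + hₖ₋₂ (and likewise for the denominators kₖ):
a_0 = -1: -1/1
a_1 = 2: -1/2
a_2 = 1: -2/3
a_3 = 1: -3/5
a_4 = 6: -20/33

-20/33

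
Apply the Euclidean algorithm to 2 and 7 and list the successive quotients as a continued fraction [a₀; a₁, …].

Apply division with remainder until the remainder is 0:
2 = 0·7 + 2, so a_0 = 0
7 = 3·2 + 1, so a_1 = 3
2 = 2·1 + 0, so a_2 = 2

[0; 3, 2]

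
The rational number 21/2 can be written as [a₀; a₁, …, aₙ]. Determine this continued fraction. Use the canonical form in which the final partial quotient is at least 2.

[10; 2]

21 = 10·2 + 1, so a_0 = 10
2 = 2·1 + 0, so a_1 = 2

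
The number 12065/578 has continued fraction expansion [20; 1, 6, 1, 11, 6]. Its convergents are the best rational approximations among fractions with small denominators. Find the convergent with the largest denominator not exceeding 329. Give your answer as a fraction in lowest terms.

1983/95

List convergents until the denominator exceeds the bound:
a_0 = 20: 20/1  (≤ bound)
a_1 = 1: 21/1  (≤ bound)
a_2 = 6: 146/7  (≤ bound)
a_3 = 1: 167/8  (≤ bound)
a_4 = 11: 1983/95  (≤ bound)
a_5 = 6: 12065/578  (> 329, stop)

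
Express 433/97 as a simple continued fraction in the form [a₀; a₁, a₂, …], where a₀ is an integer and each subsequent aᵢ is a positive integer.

433 = 4·97 + 45, so a_0 = 4
97 = 2·45 + 7, so a_1 = 2
45 = 6·7 + 3, so a_2 = 6
7 = 2·3 + 1, so a_3 = 2
3 = 3·1 + 0, so a_4 = 3

[4; 2, 6, 2, 3]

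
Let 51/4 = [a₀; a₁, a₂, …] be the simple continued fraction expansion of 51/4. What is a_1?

Run the Euclidean algorithm, recording each quotient:
51 ÷ 4 → quotient 12, remainder 3
4 ÷ 3 → quotient 1, remainder 1

1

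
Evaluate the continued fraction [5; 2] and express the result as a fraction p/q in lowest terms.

a_0 = 5: 5/1
a_1 = 2: 11/2

11/2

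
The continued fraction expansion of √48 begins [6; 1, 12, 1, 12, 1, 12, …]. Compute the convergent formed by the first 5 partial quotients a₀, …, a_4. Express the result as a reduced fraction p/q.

Build up convergents one term at a time:
a_0 = 6: 6/1
a_1 = 1: 7/1
a_2 = 12: 90/13
a_3 = 1: 97/14
a_4 = 12: 1254/181

1254/181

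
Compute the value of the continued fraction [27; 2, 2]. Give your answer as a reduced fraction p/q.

137/5

Build up convergents one term at a time:
a_0 = 27: 27/1
a_1 = 2: 55/2
a_2 = 2: 137/5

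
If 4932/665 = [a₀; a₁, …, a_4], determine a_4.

55

4932 = 7·665 + 277, so a_0 = 7
665 = 2·277 + 111, so a_1 = 2
277 = 2·111 + 55, so a_2 = 2
111 = 2·55 + 1, so a_3 = 2
55 = 55·1 + 0, so a_4 = 55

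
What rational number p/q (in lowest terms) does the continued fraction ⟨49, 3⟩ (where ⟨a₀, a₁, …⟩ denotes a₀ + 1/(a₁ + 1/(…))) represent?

Start with 3.
49 + 1/(3/1) = 49 + 1/3 = 148/3

148/3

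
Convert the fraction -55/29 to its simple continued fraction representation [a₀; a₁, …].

[-2; 9, 1, 2]

-55 ÷ 29 → quotient -2, remainder 3
29 ÷ 3 → quotient 9, remainder 2
3 ÷ 2 → quotient 1, remainder 1
2 ÷ 1 → quotient 2, remainder 0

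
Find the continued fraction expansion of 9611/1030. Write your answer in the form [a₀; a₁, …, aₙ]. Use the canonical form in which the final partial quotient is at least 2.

[9; 3, 48, 1, 2, 2]

9611 ÷ 1030 → quotient 9, remainder 341
1030 ÷ 341 → quotient 3, remainder 7
341 ÷ 7 → quotient 48, remainder 5
7 ÷ 5 → quotient 1, remainder 2
5 ÷ 2 → quotient 2, remainder 1
2 ÷ 1 → quotient 2, remainder 0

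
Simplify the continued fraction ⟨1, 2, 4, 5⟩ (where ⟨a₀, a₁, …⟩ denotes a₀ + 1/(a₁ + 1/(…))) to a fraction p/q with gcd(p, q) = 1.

Compute successive convergents:
a_0 = 1: 1/1
a_1 = 2: 3/2
a_2 = 4: 13/9
a_3 = 5: 68/47

68/47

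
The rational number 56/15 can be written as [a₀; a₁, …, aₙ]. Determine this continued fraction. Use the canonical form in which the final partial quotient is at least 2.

[3; 1, 2, 1, 3]

56 ÷ 15 → quotient 3, remainder 11
15 ÷ 11 → quotient 1, remainder 4
11 ÷ 4 → quotient 2, remainder 3
4 ÷ 3 → quotient 1, remainder 1
3 ÷ 1 → quotient 3, remainder 0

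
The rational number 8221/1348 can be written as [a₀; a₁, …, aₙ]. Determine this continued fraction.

8221 = 6·1348 + 133, so a_0 = 6
1348 = 10·133 + 18, so a_1 = 10
133 = 7·18 + 7, so a_2 = 7
18 = 2·7 + 4, so a_3 = 2
7 = 1·4 + 3, so a_4 = 1
4 = 1·3 + 1, so a_5 = 1
3 = 3·1 + 0, so a_6 = 3

[6; 10, 7, 2, 1, 1, 3]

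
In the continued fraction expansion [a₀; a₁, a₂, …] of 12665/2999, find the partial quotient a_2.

2

Apply division with remainder until the remainder is 0:
⌊12665/2999⌋ = 4, remainder 669
⌊2999/669⌋ = 4, remainder 323
⌊669/323⌋ = 2, remainder 23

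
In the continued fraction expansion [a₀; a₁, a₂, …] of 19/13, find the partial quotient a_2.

Apply division with remainder until the remainder is 0:
19 ÷ 13 → quotient 1, remainder 6
13 ÷ 6 → quotient 2, remainder 1
6 ÷ 1 → quotient 6, remainder 0

6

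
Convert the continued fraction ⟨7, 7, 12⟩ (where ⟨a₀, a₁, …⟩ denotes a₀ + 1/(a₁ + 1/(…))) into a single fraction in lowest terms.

Use the convergent recurrence hₖ = aₖ·hₖ₋₁ + hₖ₋₂ (and likewise for the denominators kₖ):
a_0 = 7: 7/1
a_1 = 7: 50/7
a_2 = 12: 607/85

607/85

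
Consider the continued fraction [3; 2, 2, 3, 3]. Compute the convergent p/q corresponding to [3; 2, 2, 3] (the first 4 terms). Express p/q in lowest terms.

58/17

Work from the innermost term outward:
Start with 3.
2 + 1/(3/1) = 2 + 1/3 = 7/3
2 + 1/(7/3) = 2 + 3/7 = 17/7
3 + 1/(17/7) = 3 + 7/17 = 58/17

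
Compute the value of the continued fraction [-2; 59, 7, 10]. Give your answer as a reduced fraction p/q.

Compute successive convergents:
a_0 = -2: -2/1
a_1 = 59: -117/59
a_2 = 7: -821/414
a_3 = 10: -8327/4199

-8327/4199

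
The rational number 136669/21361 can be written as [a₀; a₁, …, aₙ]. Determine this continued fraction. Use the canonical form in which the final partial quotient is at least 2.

Repeatedly divide and take the remainder:
136669 = 6·21361 + 8503, so a_0 = 6
21361 = 2·8503 + 4355, so a_1 = 2
8503 = 1·4355 + 4148, so a_2 = 1
4355 = 1·4148 + 207, so a_3 = 1
4148 = 20·207 + 8, so a_4 = 20
207 = 25·8 + 7, so a_5 = 25
8 = 1·7 + 1, so a_6 = 1
7 = 7·1 + 0, so a_7 = 7

[6; 2, 1, 1, 20, 25, 1, 7]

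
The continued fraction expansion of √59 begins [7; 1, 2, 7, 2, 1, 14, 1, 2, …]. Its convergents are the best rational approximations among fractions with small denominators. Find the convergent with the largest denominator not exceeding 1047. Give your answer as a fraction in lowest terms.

7781/1013

List convergents until the denominator exceeds the bound:
a_0 = 7: 7/1  (≤ bound)
a_1 = 1: 8/1  (≤ bound)
a_2 = 2: 23/3  (≤ bound)
a_3 = 7: 169/22  (≤ bound)
a_4 = 2: 361/47  (≤ bound)
a_5 = 1: 530/69  (≤ bound)
a_6 = 14: 7781/1013  (≤ bound)
a_7 = 1: 8311/1082  (> 1047, stop)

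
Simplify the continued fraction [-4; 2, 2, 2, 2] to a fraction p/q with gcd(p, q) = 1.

-104/29

Compute successive convergents:
a_0 = -4: -4/1
a_1 = 2: -7/2
a_2 = 2: -18/5
a_3 = 2: -43/12
a_4 = 2: -104/29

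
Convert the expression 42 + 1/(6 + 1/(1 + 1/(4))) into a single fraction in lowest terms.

Collapse the nested fraction from the inside out:
Start with 4.
1 + 1/(4/1) = 1 + 1/4 = 5/4
6 + 1/(5/4) = 6 + 4/5 = 34/5
42 + 1/(34/5) = 42 + 5/34 = 1433/34

1433/34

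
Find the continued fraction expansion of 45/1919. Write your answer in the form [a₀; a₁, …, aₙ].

Apply division with remainder until the remainder is 0:
45 = 0·1919 + 45, so a_0 = 0
1919 = 42·45 + 29, so a_1 = 42
45 = 1·29 + 16, so a_2 = 1
29 = 1·16 + 13, so a_3 = 1
16 = 1·13 + 3, so a_4 = 1
13 = 4·3 + 1, so a_5 = 4
3 = 3·1 + 0, so a_6 = 3

[0; 42, 1, 1, 1, 4, 3]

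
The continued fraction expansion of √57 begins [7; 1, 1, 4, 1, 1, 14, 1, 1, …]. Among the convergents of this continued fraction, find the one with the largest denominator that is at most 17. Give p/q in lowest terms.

83/11

List convergents until the denominator exceeds the bound:
a_0 = 7: 7/1  (≤ bound)
a_1 = 1: 8/1  (≤ bound)
a_2 = 1: 15/2  (≤ bound)
a_3 = 4: 68/9  (≤ bound)
a_4 = 1: 83/11  (≤ bound)
a_5 = 1: 151/20  (> 17, stop)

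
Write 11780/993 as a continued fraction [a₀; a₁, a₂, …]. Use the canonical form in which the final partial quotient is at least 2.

Repeatedly divide and take the remainder:
11780 ÷ 993 → quotient 11, remainder 857
993 ÷ 857 → quotient 1, remainder 136
857 ÷ 136 → quotient 6, remainder 41
136 ÷ 41 → quotient 3, remainder 13
41 ÷ 13 → quotient 3, remainder 2
13 ÷ 2 → quotient 6, remainder 1
2 ÷ 1 → quotient 2, remainder 0

[11; 1, 6, 3, 3, 6, 2]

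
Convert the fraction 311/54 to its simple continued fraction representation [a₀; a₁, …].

[5; 1, 3, 6, 2]

311 ÷ 54 → quotient 5, remainder 41
54 ÷ 41 → quotient 1, remainder 13
41 ÷ 13 → quotient 3, remainder 2
13 ÷ 2 → quotient 6, remainder 1
2 ÷ 1 → quotient 2, remainder 0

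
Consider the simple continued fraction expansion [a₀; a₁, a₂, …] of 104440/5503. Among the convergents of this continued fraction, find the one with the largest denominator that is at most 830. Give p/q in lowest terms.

892/47

a_0 = 18: 18/1  (≤ bound)
a_1 = 1: 19/1  (≤ bound)
a_2 = 46: 892/47  (≤ bound)
a_3 = 29: 25887/1364  (> 830, stop)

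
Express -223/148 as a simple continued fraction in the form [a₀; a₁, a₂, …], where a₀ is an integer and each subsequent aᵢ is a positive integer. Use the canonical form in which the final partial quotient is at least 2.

[-2; 2, 36, 2]

-223 ÷ 148 → quotient -2, remainder 73
148 ÷ 73 → quotient 2, remainder 2
73 ÷ 2 → quotient 36, remainder 1
2 ÷ 1 → quotient 2, remainder 0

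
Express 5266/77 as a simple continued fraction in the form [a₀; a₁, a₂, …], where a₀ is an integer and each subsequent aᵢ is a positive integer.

[68; 2, 1, 1, 3, 4]

⌊5266/77⌋ = 68, remainder 30
⌊77/30⌋ = 2, remainder 17
⌊30/17⌋ = 1, remainder 13
⌊17/13⌋ = 1, remainder 4
⌊13/4⌋ = 3, remainder 1
⌊4/1⌋ = 4, remainder 0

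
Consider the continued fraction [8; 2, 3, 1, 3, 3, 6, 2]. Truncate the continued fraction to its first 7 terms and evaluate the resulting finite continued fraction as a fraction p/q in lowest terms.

Compute successive convergents:
a_0 = 8: 8/1
a_1 = 2: 17/2
a_2 = 3: 59/7
a_3 = 1: 76/9
a_4 = 3: 287/34
a_5 = 3: 937/111
a_6 = 6: 5909/700

5909/700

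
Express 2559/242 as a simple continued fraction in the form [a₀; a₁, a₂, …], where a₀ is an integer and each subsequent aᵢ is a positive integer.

Run the Euclidean algorithm, recording each quotient:
⌊2559/242⌋ = 10, remainder 139
⌊242/139⌋ = 1, remainder 103
⌊139/103⌋ = 1, remainder 36
⌊103/36⌋ = 2, remainder 31
⌊36/31⌋ = 1, remainder 5
⌊31/5⌋ = 6, remainder 1
⌊5/1⌋ = 5, remainder 0

[10; 1, 1, 2, 1, 6, 5]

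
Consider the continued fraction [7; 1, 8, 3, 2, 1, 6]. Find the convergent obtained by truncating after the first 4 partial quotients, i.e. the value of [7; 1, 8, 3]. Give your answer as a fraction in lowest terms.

221/28

Use the convergent recurrence hₖ = aₖ·hₖ₋₁ + hₖ₋₂ (and likewise for the denominators kₖ):
a_0 = 7: 7/1
a_1 = 1: 8/1
a_2 = 8: 71/9
a_3 = 3: 221/28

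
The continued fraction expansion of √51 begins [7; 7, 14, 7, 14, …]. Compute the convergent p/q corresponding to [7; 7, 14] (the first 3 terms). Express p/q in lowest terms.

Work from the innermost term outward:
Start with 14.
7 + 1/(14/1) = 7 + 1/14 = 99/14
7 + 1/(99/14) = 7 + 14/99 = 707/99

707/99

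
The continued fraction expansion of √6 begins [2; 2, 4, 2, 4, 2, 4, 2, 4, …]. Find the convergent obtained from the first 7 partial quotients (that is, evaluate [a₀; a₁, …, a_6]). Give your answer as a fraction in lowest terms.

Start with 4.
2 + 1/(4/1) = 2 + 1/4 = 9/4
4 + 1/(9/4) = 4 + 4/9 = 40/9
2 + 1/(40/9) = 2 + 9/40 = 89/40
4 + 1/(89/40) = 4 + 40/89 = 396/89
2 + 1/(396/89) = 2 + 89/396 = 881/396
2 + 1/(881/396) = 2 + 396/881 = 2158/881

2158/881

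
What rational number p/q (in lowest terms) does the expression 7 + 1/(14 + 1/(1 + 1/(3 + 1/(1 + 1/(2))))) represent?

1463/207

Compute successive convergents:
a_0 = 7: 7/1
a_1 = 14: 99/14
a_2 = 1: 106/15
a_3 = 3: 417/59
a_4 = 1: 523/74
a_5 = 2: 1463/207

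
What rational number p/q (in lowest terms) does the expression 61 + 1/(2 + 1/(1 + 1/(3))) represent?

675/11

a_0 = 61: 61/1
a_1 = 2: 123/2
a_2 = 1: 184/3
a_3 = 3: 675/11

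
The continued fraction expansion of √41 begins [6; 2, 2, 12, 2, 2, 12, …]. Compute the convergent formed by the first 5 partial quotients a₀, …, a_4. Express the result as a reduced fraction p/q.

Starting at the tail and folding back:
Start with 2.
12 + 1/(2/1) = 12 + 1/2 = 25/2
2 + 1/(25/2) = 2 + 2/25 = 52/25
2 + 1/(52/25) = 2 + 25/52 = 129/52
6 + 1/(129/52) = 6 + 52/129 = 826/129

826/129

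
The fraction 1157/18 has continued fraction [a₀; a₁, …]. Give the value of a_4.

2

1157 ÷ 18 → quotient 64, remainder 5
18 ÷ 5 → quotient 3, remainder 3
5 ÷ 3 → quotient 1, remainder 2
3 ÷ 2 → quotient 1, remainder 1
2 ÷ 1 → quotient 2, remainder 0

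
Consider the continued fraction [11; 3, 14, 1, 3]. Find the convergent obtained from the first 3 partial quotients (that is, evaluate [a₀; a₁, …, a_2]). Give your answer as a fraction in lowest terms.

Start with 14.
3 + 1/(14/1) = 3 + 1/14 = 43/14
11 + 1/(43/14) = 11 + 14/43 = 487/43

487/43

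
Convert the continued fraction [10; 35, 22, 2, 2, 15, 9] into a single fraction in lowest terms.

Build up convergents one term at a time:
a_0 = 10: 10/1
a_1 = 35: 351/35
a_2 = 22: 7732/771
a_3 = 2: 15815/1577
a_4 = 2: 39362/3925
a_5 = 15: 606245/60452
a_6 = 9: 5495567/547993

5495567/547993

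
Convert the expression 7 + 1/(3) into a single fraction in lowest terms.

Start with 3.
7 + 1/(3/1) = 7 + 1/3 = 22/3

22/3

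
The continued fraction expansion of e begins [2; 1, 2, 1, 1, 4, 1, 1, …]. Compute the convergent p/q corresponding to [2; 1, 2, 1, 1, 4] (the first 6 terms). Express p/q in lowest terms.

87/32

Collapse the nested fraction from the inside out:
Start with 4.
1 + 1/(4/1) = 1 + 1/4 = 5/4
1 + 1/(5/4) = 1 + 4/5 = 9/5
2 + 1/(9/5) = 2 + 5/9 = 23/9
1 + 1/(23/9) = 1 + 9/23 = 32/23
2 + 1/(32/23) = 2 + 23/32 = 87/32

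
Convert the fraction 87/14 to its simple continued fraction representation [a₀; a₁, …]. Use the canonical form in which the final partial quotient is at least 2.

⌊87/14⌋ = 6, remainder 3
⌊14/3⌋ = 4, remainder 2
⌊3/2⌋ = 1, remainder 1
⌊2/1⌋ = 2, remainder 0

[6; 4, 1, 2]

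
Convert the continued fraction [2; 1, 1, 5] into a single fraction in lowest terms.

28/11

Start with 5.
1 + 1/(5/1) = 1 + 1/5 = 6/5
1 + 1/(6/5) = 1 + 5/6 = 11/6
2 + 1/(11/6) = 2 + 6/11 = 28/11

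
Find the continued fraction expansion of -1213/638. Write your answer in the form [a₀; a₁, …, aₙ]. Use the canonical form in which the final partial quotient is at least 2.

Apply division with remainder until the remainder is 0:
-1213 ÷ 638 → quotient -2, remainder 63
638 ÷ 63 → quotient 10, remainder 8
63 ÷ 8 → quotient 7, remainder 7
8 ÷ 7 → quotient 1, remainder 1
7 ÷ 1 → quotient 7, remainder 0

[-2; 10, 7, 1, 7]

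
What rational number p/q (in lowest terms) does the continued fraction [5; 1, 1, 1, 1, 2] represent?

73/13

Collapse the nested fraction from the inside out:
Start with 2.
1 + 1/(2/1) = 1 + 1/2 = 3/2
1 + 1/(3/2) = 1 + 2/3 = 5/3
1 + 1/(5/3) = 1 + 3/5 = 8/5
1 + 1/(8/5) = 1 + 5/8 = 13/8
5 + 1/(13/8) = 5 + 8/13 = 73/13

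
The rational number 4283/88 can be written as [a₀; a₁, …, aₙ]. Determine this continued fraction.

[48; 1, 2, 29]

Run the Euclidean algorithm, recording each quotient:
⌊4283/88⌋ = 48, remainder 59
⌊88/59⌋ = 1, remainder 29
⌊59/29⌋ = 2, remainder 1
⌊29/1⌋ = 29, remainder 0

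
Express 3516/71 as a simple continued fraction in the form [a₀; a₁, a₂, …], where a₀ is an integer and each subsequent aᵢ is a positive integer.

3516 ÷ 71 → quotient 49, remainder 37
71 ÷ 37 → quotient 1, remainder 34
37 ÷ 34 → quotient 1, remainder 3
34 ÷ 3 → quotient 11, remainder 1
3 ÷ 1 → quotient 3, remainder 0

[49; 1, 1, 11, 3]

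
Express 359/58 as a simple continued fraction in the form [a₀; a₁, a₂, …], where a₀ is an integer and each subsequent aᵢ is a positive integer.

[6; 5, 3, 1, 2]

359 ÷ 58 → quotient 6, remainder 11
58 ÷ 11 → quotient 5, remainder 3
11 ÷ 3 → quotient 3, remainder 2
3 ÷ 2 → quotient 1, remainder 1
2 ÷ 1 → quotient 2, remainder 0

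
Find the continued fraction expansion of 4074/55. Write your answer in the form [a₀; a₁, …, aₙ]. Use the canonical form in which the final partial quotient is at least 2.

[74; 13, 1, 3]

⌊4074/55⌋ = 74, remainder 4
⌊55/4⌋ = 13, remainder 3
⌊4/3⌋ = 1, remainder 1
⌊3/1⌋ = 3, remainder 0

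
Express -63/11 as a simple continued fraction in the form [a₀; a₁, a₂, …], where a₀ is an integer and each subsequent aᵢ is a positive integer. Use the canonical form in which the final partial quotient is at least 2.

[-6; 3, 1, 2]

-63 = -6·11 + 3, so a_0 = -6
11 = 3·3 + 2, so a_1 = 3
3 = 1·2 + 1, so a_2 = 1
2 = 2·1 + 0, so a_3 = 2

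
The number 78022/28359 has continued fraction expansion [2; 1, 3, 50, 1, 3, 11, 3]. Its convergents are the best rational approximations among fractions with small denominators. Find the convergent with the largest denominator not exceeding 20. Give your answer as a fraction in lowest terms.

a_0 = 2: 2/1  (≤ bound)
a_1 = 1: 3/1  (≤ bound)
a_2 = 3: 11/4  (≤ bound)
a_3 = 50: 553/201  (> 20, stop)

11/4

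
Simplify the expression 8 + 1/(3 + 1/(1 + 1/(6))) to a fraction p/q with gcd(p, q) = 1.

223/27

Start with 6.
1 + 1/(6/1) = 1 + 1/6 = 7/6
3 + 1/(7/6) = 3 + 6/7 = 27/7
8 + 1/(27/7) = 8 + 7/27 = 223/27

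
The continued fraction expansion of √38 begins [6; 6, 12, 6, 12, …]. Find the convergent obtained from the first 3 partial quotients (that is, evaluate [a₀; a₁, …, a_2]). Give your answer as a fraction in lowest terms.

450/73

Start with 12.
6 + 1/(12/1) = 6 + 1/12 = 73/12
6 + 1/(73/12) = 6 + 12/73 = 450/73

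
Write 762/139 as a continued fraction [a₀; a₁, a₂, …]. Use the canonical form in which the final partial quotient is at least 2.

⌊762/139⌋ = 5, remainder 67
⌊139/67⌋ = 2, remainder 5
⌊67/5⌋ = 13, remainder 2
⌊5/2⌋ = 2, remainder 1
⌊2/1⌋ = 2, remainder 0

[5; 2, 13, 2, 2]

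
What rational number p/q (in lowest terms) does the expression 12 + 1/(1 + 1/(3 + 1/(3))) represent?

166/13

Use the convergent recurrence hₖ = aₖ·hₖ₋₁ + hₖ₋₂ (and likewise for the denominators kₖ):
a_0 = 12: 12/1
a_1 = 1: 13/1
a_2 = 3: 51/4
a_3 = 3: 166/13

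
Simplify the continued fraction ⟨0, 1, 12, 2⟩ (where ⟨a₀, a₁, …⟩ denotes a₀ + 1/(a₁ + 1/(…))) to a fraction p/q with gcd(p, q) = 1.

Starting at the tail and folding back:
Start with 2.
12 + 1/(2/1) = 12 + 1/2 = 25/2
1 + 1/(25/2) = 1 + 2/25 = 27/25
0 + 1/(27/25) = 0 + 25/27 = 25/27

25/27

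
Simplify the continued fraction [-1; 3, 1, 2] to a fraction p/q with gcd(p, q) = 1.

-8/11

a_0 = -1: -1/1
a_1 = 3: -2/3
a_2 = 1: -3/4
a_3 = 2: -8/11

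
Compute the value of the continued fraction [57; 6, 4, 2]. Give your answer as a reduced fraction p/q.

a_0 = 57: 57/1
a_1 = 6: 343/6
a_2 = 4: 1429/25
a_3 = 2: 3201/56

3201/56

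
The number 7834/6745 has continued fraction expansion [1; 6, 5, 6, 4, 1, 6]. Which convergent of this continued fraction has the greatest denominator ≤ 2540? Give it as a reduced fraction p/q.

List convergents until the denominator exceeds the bound:
a_0 = 1: 1/1  (≤ bound)
a_1 = 6: 7/6  (≤ bound)
a_2 = 5: 36/31  (≤ bound)
a_3 = 6: 223/192  (≤ bound)
a_4 = 4: 928/799  (≤ bound)
a_5 = 1: 1151/991  (≤ bound)
a_6 = 6: 7834/6745  (> 2540, stop)

1151/991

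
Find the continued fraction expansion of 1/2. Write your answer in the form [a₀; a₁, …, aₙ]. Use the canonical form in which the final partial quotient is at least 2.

[0; 2]

1 ÷ 2 → quotient 0, remainder 1
2 ÷ 1 → quotient 2, remainder 0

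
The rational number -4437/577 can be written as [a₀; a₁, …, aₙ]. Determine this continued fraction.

[-8; 3, 4, 2, 9, 2]

-4437 = -8·577 + 179, so a_0 = -8
577 = 3·179 + 40, so a_1 = 3
179 = 4·40 + 19, so a_2 = 4
40 = 2·19 + 2, so a_3 = 2
19 = 9·2 + 1, so a_4 = 9
2 = 2·1 + 0, so a_5 = 2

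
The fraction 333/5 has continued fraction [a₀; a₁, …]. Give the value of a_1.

1

⌊333/5⌋ = 66, remainder 3
⌊5/3⌋ = 1, remainder 2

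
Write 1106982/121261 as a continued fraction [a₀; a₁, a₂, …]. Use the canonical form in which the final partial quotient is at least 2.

Repeatedly divide and take the remainder:
⌊1106982/121261⌋ = 9, remainder 15633
⌊121261/15633⌋ = 7, remainder 11830
⌊15633/11830⌋ = 1, remainder 3803
⌊11830/3803⌋ = 3, remainder 421
⌊3803/421⌋ = 9, remainder 14
⌊421/14⌋ = 30, remainder 1
⌊14/1⌋ = 14, remainder 0

[9; 7, 1, 3, 9, 30, 14]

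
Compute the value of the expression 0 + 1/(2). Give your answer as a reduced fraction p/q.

1/2

Start with 2.
0 + 1/(2/1) = 0 + 1/2 = 1/2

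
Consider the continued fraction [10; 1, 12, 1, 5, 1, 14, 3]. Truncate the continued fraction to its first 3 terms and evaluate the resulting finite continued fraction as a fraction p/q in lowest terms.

142/13

Work from the innermost term outward:
Start with 12.
1 + 1/(12/1) = 1 + 1/12 = 13/12
10 + 1/(13/12) = 10 + 12/13 = 142/13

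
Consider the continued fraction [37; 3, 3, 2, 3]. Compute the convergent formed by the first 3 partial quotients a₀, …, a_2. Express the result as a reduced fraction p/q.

Start with 3.
3 + 1/(3/1) = 3 + 1/3 = 10/3
37 + 1/(10/3) = 37 + 3/10 = 373/10

373/10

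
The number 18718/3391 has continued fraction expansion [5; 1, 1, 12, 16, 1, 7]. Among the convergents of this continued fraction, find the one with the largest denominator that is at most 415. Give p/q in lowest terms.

a_0 = 5: 5/1  (≤ bound)
a_1 = 1: 6/1  (≤ bound)
a_2 = 1: 11/2  (≤ bound)
a_3 = 12: 138/25  (≤ bound)
a_4 = 16: 2219/402  (≤ bound)
a_5 = 1: 2357/427  (> 415, stop)

2219/402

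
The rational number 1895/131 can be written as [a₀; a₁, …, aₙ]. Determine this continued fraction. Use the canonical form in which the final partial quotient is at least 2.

⌊1895/131⌋ = 14, remainder 61
⌊131/61⌋ = 2, remainder 9
⌊61/9⌋ = 6, remainder 7
⌊9/7⌋ = 1, remainder 2
⌊7/2⌋ = 3, remainder 1
⌊2/1⌋ = 2, remainder 0

[14; 2, 6, 1, 3, 2]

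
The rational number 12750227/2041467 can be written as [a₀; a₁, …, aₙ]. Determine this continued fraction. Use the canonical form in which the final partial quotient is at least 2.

[6; 4, 14, 52, 15, 1, 42]

12750227 ÷ 2041467 → quotient 6, remainder 501425
2041467 ÷ 501425 → quotient 4, remainder 35767
501425 ÷ 35767 → quotient 14, remainder 687
35767 ÷ 687 → quotient 52, remainder 43
687 ÷ 43 → quotient 15, remainder 42
43 ÷ 42 → quotient 1, remainder 1
42 ÷ 1 → quotient 42, remainder 0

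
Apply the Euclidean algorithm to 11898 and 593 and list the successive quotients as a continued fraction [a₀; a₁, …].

[20; 15, 1, 1, 1, 1, 7]

⌊11898/593⌋ = 20, remainder 38
⌊593/38⌋ = 15, remainder 23
⌊38/23⌋ = 1, remainder 15
⌊23/15⌋ = 1, remainder 8
⌊15/8⌋ = 1, remainder 7
⌊8/7⌋ = 1, remainder 1
⌊7/1⌋ = 7, remainder 0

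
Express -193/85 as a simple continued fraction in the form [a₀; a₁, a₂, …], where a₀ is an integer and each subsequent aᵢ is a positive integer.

Apply division with remainder until the remainder is 0:
-193 ÷ 85 → quotient -3, remainder 62
85 ÷ 62 → quotient 1, remainder 23
62 ÷ 23 → quotient 2, remainder 16
23 ÷ 16 → quotient 1, remainder 7
16 ÷ 7 → quotient 2, remainder 2
7 ÷ 2 → quotient 3, remainder 1
2 ÷ 1 → quotient 2, remainder 0

[-3; 1, 2, 1, 2, 3, 2]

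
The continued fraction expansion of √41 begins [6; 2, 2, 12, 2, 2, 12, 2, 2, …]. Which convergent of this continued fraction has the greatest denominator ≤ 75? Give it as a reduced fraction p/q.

a_0 = 6: 6/1  (≤ bound)
a_1 = 2: 13/2  (≤ bound)
a_2 = 2: 32/5  (≤ bound)
a_3 = 12: 397/62  (≤ bound)
a_4 = 2: 826/129  (> 75, stop)

397/62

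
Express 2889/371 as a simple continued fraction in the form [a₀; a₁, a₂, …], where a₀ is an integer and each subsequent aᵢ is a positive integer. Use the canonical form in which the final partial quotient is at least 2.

2889 = 7·371 + 292, so a_0 = 7
371 = 1·292 + 79, so a_1 = 1
292 = 3·79 + 55, so a_2 = 3
79 = 1·55 + 24, so a_3 = 1
55 = 2·24 + 7, so a_4 = 2
24 = 3·7 + 3, so a_5 = 3
7 = 2·3 + 1, so a_6 = 2
3 = 3·1 + 0, so a_7 = 3

[7; 1, 3, 1, 2, 3, 2, 3]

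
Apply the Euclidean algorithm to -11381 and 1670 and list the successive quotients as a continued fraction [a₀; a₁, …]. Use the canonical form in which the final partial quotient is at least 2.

[-7; 5, 2, 2, 8, 2, 3]

-11381 = -7·1670 + 309, so a_0 = -7
1670 = 5·309 + 125, so a_1 = 5
309 = 2·125 + 59, so a_2 = 2
125 = 2·59 + 7, so a_3 = 2
59 = 8·7 + 3, so a_4 = 8
7 = 2·3 + 1, so a_5 = 2
3 = 3·1 + 0, so a_6 = 3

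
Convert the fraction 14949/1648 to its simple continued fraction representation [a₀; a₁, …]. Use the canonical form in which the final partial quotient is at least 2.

[9; 14, 11, 1, 2, 3]

14949 = 9·1648 + 117, so a_0 = 9
1648 = 14·117 + 10, so a_1 = 14
117 = 11·10 + 7, so a_2 = 11
10 = 1·7 + 3, so a_3 = 1
7 = 2·3 + 1, so a_4 = 2
3 = 3·1 + 0, so a_5 = 3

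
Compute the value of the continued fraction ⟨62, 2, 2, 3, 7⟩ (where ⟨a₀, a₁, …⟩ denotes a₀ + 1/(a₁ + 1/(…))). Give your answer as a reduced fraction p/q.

7739/124

a_0 = 62: 62/1
a_1 = 2: 125/2
a_2 = 2: 312/5
a_3 = 3: 1061/17
a_4 = 7: 7739/124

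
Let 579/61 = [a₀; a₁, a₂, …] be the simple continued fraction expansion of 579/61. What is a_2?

30

579 ÷ 61 → quotient 9, remainder 30
61 ÷ 30 → quotient 2, remainder 1
30 ÷ 1 → quotient 30, remainder 0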